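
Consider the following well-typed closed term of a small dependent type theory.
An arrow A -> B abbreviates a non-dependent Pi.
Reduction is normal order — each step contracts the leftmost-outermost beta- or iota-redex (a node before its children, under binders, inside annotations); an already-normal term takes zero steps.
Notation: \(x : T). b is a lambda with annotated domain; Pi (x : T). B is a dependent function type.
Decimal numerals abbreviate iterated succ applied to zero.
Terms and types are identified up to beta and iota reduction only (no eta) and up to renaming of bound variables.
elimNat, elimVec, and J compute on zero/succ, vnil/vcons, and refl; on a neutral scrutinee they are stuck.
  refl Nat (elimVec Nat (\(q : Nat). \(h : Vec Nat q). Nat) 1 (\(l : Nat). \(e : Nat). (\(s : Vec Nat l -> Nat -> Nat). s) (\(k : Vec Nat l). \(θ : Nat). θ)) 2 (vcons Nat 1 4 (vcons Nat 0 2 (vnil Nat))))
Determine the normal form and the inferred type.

resulting normal form:
  refl Nat 1
type:
  Eq Nat 1 1


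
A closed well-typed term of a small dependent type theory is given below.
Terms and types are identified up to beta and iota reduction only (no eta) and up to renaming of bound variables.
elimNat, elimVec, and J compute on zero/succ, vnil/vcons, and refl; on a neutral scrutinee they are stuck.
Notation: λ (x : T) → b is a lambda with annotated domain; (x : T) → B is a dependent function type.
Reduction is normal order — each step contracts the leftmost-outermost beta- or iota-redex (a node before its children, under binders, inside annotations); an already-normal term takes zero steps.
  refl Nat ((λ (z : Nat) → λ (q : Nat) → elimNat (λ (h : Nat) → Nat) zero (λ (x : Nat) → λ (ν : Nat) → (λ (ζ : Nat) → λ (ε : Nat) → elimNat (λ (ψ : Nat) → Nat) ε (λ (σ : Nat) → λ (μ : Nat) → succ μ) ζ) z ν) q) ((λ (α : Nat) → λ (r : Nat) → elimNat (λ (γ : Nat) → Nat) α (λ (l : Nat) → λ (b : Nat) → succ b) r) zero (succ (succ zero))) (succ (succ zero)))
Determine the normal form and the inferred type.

resulting normal form:
  refl Nat (succ (succ (succ (succ zero))))
inferred type:
  Eq Nat (succ (succ (succ (succ zero)))) (succ (succ (succ (succ zero))))
observation: the first redex contracted is a beta-redex; the normal form is reached in 45 normal-order steps.


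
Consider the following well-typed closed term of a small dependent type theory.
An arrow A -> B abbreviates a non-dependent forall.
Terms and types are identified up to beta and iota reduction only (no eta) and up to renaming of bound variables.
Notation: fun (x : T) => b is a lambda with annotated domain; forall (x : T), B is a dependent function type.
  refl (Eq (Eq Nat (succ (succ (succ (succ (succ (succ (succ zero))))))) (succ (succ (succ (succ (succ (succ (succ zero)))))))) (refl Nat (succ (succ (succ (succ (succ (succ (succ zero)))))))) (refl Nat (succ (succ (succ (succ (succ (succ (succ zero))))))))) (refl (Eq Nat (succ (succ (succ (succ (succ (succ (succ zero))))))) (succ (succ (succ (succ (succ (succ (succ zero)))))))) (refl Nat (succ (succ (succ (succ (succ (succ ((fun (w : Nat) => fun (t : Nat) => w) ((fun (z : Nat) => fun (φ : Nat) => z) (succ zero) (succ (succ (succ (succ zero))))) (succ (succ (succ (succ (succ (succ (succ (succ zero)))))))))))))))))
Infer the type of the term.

inferred type:
  Eq (Eq (Eq Nat (succ (succ (succ (succ (succ (succ (succ zero))))))) (succ (succ (succ (succ (succ (succ (succ zero)))))))) (refl Nat (succ (succ (succ (succ (succ (succ (succ zero)))))))) (refl Nat (succ (succ (succ (succ (succ (succ (succ zero))))))))) (refl (Eq Nat (succ (succ (succ (succ (succ (succ (succ zero))))))) (succ (succ (succ (succ (succ (succ (succ zero)))))))) (refl Nat (succ (succ (succ (succ (succ (succ (succ zero))))))))) (refl (Eq Nat (succ (succ (succ (succ (succ (succ (succ zero))))))) (succ (succ (succ (succ (succ (succ (succ zero)))))))) (refl Nat (succ (succ (succ (succ (succ (succ (succ zero)))))))))


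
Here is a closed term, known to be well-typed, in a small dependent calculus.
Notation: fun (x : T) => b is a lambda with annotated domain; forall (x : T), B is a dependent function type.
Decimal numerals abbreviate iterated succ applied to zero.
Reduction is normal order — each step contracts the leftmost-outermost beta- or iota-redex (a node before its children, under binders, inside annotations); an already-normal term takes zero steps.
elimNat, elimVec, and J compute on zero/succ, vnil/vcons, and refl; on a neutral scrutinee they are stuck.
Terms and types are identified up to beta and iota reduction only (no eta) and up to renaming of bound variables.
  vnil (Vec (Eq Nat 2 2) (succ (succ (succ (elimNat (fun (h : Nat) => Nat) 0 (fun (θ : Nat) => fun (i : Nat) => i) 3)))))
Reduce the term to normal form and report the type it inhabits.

reduced normal form:
  vnil (Vec (Eq Nat 2 2) 3)
inferred type:
  Vec (Vec (Eq Nat 2 2) 3) 0


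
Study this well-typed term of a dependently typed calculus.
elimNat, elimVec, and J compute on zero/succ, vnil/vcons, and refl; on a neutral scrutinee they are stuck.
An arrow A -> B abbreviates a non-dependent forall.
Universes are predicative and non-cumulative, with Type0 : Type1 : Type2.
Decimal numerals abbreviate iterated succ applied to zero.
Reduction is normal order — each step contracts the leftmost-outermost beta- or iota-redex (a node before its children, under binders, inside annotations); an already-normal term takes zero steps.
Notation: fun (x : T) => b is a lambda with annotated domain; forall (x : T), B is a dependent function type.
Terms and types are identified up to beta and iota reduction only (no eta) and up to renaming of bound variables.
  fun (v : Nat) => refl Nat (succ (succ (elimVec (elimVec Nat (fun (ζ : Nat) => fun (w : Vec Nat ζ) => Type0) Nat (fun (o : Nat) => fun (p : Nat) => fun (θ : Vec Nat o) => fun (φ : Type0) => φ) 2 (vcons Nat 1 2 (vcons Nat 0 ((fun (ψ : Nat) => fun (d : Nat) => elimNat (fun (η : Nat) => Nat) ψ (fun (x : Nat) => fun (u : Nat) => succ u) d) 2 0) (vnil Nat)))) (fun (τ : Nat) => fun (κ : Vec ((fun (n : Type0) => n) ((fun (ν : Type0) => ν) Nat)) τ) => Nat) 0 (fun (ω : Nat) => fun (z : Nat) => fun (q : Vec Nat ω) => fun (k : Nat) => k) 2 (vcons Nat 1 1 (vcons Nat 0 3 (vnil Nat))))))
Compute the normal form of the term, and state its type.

resulting normal form:
  fun (v : Nat) => refl Nat 2
the term's type:
  Nat -> Eq Nat 2 2
observation: normalization takes exactly 11 steps under the normal-order strategy.


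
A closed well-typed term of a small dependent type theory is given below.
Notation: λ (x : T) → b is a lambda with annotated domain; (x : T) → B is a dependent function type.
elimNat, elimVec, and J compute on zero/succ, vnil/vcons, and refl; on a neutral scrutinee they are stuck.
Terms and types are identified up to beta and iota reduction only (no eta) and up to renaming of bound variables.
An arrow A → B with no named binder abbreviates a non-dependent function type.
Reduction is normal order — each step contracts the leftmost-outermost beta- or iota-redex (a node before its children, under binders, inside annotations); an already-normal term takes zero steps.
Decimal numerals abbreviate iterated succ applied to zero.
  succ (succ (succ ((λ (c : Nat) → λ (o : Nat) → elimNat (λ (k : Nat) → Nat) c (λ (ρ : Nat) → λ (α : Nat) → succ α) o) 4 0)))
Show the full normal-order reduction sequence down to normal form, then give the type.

normal-order reduction:
  succ (succ (succ ((λ (c : Nat) → λ (o : Nat) → elimNat (λ (k : Nat) → Nat) c (λ (ρ : Nat) → λ (α : Nat) → succ α) o) 4 0)))
  ~> succ (succ (succ ((λ (c : Nat) → elimNat (λ (o : Nat) → Nat) 4 (λ (k : Nat) → λ (ρ : Nat) → succ ρ) c) 0)))
  ~> succ (succ (succ (elimNat (λ (c : Nat) → Nat) 4 (λ (o : Nat) → λ (k : Nat) → succ k) 0)))
  ~> 7
type:
  Nat


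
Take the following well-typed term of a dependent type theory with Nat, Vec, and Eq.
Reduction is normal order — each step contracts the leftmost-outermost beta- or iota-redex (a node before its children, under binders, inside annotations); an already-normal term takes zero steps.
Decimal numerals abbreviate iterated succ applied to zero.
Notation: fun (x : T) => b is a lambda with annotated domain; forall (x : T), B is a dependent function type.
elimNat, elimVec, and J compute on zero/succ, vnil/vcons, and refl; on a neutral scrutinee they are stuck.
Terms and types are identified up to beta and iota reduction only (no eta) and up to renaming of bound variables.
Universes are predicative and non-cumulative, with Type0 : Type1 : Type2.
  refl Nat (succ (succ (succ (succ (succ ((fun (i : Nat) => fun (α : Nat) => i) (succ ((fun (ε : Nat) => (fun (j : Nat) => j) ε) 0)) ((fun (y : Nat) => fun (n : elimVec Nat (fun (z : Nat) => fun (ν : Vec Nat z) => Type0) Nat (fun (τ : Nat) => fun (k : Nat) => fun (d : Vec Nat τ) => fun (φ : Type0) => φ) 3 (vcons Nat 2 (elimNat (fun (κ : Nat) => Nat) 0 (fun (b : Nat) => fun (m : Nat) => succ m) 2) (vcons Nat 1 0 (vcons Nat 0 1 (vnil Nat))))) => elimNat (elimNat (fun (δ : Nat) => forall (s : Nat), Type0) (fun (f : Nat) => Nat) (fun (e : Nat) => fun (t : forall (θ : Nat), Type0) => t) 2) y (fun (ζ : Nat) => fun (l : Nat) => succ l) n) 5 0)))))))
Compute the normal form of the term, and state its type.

normal form:
  refl Nat 6
inferred type:
  Eq Nat 6 6


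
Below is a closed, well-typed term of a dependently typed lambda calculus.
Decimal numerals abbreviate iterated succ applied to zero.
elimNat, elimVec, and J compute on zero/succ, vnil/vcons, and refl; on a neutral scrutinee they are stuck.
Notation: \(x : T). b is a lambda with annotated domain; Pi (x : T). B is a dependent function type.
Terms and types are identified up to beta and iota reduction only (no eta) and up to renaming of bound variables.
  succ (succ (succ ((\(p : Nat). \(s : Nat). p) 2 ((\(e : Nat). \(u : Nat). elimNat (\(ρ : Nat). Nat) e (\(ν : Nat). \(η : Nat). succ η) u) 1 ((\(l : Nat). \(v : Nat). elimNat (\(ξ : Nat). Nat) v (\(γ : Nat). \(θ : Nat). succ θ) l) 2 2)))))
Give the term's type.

the term's type:
  Nat


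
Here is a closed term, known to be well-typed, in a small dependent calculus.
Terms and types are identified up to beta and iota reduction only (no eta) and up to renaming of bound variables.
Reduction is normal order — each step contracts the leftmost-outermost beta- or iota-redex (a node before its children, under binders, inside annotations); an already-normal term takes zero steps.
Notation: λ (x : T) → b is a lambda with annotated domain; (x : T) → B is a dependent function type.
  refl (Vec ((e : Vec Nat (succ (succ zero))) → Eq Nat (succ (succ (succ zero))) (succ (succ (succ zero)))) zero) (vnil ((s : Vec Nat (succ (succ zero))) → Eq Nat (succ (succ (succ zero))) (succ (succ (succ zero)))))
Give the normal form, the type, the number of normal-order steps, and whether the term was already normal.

resulting normal form:
  refl (Vec ((e : Vec Nat (succ (succ zero))) → Eq Nat (succ (succ (succ zero))) (succ (succ (succ zero)))) zero) (vnil ((s : Vec Nat (succ (succ zero))) → Eq Nat (succ (succ (succ zero))) (succ (succ (succ zero)))))
type:
  Eq (Vec ((e : Vec Nat (succ (succ zero))) → Eq Nat (succ (succ (succ zero))) (succ (succ (succ zero)))) zero) (vnil ((s : Vec Nat (succ (succ zero))) → Eq Nat (succ (succ (succ zero))) (succ (succ (succ zero))))) (vnil ((γ : Vec Nat (succ (succ zero))) → Eq Nat (succ (succ (succ zero))) (succ (succ (succ zero)))))
reduction steps (normal order): 0
term was already normal: yes


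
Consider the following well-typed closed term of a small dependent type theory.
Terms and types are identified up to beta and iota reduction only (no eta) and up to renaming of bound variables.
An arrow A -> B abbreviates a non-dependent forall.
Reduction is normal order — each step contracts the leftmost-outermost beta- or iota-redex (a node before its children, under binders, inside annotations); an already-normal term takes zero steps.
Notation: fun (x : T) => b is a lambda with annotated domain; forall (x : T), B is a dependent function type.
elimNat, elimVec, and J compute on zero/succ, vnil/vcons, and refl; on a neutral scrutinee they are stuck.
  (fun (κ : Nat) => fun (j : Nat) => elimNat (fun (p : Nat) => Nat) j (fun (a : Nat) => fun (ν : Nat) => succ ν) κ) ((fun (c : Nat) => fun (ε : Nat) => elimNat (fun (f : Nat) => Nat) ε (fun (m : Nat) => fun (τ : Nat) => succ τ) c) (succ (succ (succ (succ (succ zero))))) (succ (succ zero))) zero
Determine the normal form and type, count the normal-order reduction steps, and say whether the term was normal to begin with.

normal form:
  succ (succ (succ (succ (succ (succ (succ zero))))))
type:
  Nat
reduction steps (normal order): 42
started in normal form: no
first contracted redex: a beta-redex


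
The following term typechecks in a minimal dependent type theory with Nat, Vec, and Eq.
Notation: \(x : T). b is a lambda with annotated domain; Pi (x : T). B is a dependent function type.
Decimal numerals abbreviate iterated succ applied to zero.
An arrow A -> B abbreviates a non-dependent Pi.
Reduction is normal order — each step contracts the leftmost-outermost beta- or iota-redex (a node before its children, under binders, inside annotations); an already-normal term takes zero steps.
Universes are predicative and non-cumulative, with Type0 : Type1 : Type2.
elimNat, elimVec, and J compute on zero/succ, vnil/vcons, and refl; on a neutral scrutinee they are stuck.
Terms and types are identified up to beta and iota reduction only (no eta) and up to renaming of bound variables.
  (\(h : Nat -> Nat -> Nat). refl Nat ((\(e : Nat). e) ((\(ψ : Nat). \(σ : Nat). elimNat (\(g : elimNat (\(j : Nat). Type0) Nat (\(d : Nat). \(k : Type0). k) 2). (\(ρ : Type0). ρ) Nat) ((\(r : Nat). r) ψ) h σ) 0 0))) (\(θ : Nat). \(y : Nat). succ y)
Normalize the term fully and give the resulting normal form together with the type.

normal form:
  refl Nat 0
inferred type:
  Eq Nat 0 0


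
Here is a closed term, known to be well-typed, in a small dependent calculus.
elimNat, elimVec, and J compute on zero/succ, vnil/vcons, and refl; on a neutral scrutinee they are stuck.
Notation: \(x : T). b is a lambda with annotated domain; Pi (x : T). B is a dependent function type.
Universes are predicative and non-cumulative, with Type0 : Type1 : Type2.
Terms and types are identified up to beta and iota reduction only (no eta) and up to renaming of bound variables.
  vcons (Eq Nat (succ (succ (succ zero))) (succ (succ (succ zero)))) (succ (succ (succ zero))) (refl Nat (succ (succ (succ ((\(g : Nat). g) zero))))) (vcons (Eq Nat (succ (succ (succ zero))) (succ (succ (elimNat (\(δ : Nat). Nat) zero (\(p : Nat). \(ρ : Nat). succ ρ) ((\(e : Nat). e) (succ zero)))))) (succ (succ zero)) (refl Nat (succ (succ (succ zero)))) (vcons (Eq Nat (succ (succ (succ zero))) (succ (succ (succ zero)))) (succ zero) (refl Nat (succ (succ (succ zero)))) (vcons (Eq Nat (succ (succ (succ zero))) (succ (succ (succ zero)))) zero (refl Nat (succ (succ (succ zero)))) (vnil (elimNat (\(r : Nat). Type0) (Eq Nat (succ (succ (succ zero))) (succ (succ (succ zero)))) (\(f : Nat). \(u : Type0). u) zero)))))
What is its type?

type:
  Vec (Eq Nat (succ (succ (succ zero))) (succ (succ (succ zero)))) (succ (succ (succ (succ zero))))


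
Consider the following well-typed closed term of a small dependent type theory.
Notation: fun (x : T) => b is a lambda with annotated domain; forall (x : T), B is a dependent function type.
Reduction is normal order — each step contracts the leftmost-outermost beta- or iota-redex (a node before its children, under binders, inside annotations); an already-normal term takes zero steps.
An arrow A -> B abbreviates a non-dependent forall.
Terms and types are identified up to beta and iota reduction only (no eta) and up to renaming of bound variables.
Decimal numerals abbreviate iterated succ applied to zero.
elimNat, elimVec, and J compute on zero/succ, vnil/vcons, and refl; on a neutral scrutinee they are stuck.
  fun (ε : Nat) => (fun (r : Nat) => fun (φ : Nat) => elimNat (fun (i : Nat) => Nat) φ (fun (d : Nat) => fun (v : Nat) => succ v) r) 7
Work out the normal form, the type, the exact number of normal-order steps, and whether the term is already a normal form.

normal form:
  fun (ε : Nat) => fun (r : Nat) => succ (succ (succ (succ (succ (succ (succ r))))))
inferred type:
  Nat -> Nat -> Nat
steps to reach normal form (normal order): 23
term was already normal: no
first contracted redex: a beta-redex


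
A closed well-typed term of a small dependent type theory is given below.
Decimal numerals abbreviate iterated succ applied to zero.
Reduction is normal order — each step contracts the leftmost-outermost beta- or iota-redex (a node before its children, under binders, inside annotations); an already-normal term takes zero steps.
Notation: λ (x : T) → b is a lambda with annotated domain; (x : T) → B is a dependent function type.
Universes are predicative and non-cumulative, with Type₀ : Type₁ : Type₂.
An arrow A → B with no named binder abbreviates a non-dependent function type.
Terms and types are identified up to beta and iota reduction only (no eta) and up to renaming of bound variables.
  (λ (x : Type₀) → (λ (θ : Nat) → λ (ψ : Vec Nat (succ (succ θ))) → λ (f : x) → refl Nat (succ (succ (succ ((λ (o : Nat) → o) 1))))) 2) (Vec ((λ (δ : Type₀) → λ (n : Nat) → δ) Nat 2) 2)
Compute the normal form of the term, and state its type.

resulting normal form:
  λ (x : Vec Nat 4) → λ (θ : Vec Nat 2) → refl Nat 4
type:
  Vec Nat 4 → Vec Nat 2 → Eq Nat 4 4


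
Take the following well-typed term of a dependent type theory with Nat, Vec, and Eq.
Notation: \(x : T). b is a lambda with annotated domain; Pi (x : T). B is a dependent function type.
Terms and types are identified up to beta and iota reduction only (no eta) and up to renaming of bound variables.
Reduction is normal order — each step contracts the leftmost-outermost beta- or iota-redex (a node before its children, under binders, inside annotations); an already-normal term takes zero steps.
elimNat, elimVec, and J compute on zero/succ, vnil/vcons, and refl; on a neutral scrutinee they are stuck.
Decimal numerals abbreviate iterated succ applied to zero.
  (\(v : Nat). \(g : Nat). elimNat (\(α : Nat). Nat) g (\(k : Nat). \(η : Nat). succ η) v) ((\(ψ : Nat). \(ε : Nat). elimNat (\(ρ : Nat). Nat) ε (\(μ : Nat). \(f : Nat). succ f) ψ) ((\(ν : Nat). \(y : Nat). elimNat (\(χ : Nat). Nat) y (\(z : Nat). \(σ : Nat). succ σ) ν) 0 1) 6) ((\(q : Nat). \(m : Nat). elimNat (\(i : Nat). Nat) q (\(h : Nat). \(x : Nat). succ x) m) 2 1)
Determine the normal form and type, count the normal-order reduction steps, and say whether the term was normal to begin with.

normal form:
  10
inferred type:
  Nat
steps to reach normal form (normal order): 39
started in normal form: no
first redex: a beta-redex


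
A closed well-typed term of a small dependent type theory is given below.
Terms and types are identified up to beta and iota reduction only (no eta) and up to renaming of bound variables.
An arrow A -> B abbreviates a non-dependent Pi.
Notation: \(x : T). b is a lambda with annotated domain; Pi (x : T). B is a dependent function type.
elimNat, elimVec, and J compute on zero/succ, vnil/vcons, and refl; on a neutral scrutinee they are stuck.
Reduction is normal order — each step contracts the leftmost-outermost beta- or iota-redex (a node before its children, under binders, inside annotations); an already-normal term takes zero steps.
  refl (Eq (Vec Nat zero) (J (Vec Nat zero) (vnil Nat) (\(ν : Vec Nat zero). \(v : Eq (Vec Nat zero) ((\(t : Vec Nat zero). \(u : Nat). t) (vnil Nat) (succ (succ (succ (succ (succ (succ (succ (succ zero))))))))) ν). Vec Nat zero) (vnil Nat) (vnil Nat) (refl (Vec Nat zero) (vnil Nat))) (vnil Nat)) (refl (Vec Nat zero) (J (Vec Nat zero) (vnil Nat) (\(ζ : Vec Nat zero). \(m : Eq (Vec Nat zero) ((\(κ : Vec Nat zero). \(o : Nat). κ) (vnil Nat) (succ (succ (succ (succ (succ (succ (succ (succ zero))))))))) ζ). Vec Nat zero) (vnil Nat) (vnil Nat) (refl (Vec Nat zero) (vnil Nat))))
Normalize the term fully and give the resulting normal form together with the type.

resulting normal form:
  refl (Eq (Vec Nat zero) (vnil Nat) (vnil Nat)) (refl (Vec Nat zero) (vnil Nat))
type:
  Eq (Eq (Vec Nat zero) (vnil Nat) (vnil Nat)) (refl (Vec Nat zero) (vnil Nat)) (refl (Vec Nat zero) (vnil Nat))
observation: reduction starts at a J iota-redex, and 2 normal-order steps reach the normal form.


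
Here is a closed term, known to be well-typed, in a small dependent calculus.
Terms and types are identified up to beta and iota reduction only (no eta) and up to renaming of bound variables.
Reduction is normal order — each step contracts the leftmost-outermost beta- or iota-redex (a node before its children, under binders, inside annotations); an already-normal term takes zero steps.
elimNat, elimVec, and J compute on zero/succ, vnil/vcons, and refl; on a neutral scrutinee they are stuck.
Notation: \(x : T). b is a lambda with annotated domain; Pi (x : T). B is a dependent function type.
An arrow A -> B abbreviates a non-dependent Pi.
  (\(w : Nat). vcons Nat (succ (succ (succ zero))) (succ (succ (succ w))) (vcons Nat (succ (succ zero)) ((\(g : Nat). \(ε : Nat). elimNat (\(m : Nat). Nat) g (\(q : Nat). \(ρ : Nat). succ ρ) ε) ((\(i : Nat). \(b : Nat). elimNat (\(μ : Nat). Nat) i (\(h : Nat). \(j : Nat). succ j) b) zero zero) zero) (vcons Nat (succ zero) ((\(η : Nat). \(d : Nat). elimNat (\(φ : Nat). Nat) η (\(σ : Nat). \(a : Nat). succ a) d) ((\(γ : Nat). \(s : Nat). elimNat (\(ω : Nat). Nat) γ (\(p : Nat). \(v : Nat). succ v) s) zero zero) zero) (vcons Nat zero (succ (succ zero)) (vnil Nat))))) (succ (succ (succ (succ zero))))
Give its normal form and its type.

normal form:
  vcons Nat (succ (succ (succ zero))) (succ (succ (succ (succ (succ (succ (succ zero))))))) (vcons Nat (succ (succ zero)) zero (vcons Nat (succ zero) zero (vcons Nat zero (succ (succ zero)) (vnil Nat))))
the term's type:
  Vec Nat (succ (succ (succ (succ zero))))


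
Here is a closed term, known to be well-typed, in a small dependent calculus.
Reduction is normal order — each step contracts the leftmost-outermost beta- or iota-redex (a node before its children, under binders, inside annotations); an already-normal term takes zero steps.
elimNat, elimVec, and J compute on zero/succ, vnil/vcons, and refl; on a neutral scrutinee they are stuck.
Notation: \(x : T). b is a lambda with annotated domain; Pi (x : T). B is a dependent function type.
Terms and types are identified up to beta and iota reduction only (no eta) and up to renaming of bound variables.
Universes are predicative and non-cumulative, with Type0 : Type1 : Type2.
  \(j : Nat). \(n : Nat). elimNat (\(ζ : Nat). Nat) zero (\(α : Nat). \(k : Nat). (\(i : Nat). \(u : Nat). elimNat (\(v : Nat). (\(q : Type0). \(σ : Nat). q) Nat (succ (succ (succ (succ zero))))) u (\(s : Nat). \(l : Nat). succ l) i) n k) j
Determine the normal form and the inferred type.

resulting normal form:
  \(j : Nat). \(n : Nat). elimNat (\(ζ : Nat). Nat) zero (\(α : Nat). \(k : Nat). elimNat (\(i : Nat). Nat) k (\(u : Nat). \(v : Nat). succ v) n) j
the term's type:
  Pi (j : Nat). Pi (n : Nat). Nat
observation: contracting a beta-redex first, the term normalizes in 4 steps.


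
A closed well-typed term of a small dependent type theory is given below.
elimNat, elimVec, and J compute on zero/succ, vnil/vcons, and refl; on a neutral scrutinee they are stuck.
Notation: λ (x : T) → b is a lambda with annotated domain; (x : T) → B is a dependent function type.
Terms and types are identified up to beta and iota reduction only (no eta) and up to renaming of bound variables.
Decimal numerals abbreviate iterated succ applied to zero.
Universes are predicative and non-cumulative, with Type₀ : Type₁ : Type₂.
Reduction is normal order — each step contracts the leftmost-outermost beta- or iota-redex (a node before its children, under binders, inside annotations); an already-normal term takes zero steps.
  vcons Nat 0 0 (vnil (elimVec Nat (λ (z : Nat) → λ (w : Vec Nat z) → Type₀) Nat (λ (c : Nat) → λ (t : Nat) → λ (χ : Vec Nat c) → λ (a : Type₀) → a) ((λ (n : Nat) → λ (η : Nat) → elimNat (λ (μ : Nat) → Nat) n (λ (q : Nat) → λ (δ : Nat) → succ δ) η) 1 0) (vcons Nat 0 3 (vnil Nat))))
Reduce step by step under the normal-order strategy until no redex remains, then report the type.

normal-order reduction sequence:
  vcons Nat 0 0 (vnil (elimVec Nat (λ (z : Nat) → λ (w : Vec Nat z) → Type₀) Nat (λ (c : Nat) → λ (t : Nat) → λ (χ : Vec Nat c) → λ (a : Type₀) → a) ((λ (n : Nat) → λ (η : Nat) → elimNat (λ (μ : Nat) → Nat) n (λ (q : Nat) → λ (δ : Nat) → succ δ) η) 1 0) (vcons Nat 0 3 (vnil Nat))))
  ~> vcons Nat 0 0 (vnil ((λ (z : Nat) → λ (w : Nat) → λ (c : Vec Nat z) → λ (t : Type₀) → t) 0 3 (vnil Nat) (elimVec Nat (λ (χ : Nat) → λ (a : Vec Nat χ) → Type₀) Nat (λ (n : Nat) → λ (η : Nat) → λ (μ : Vec Nat n) → λ (q : Type₀) → q) 0 (vnil Nat))))
  ~> vcons Nat 0 0 (vnil ((λ (z : Nat) → λ (w : Vec Nat 0) → λ (c : Type₀) → c) 3 (vnil Nat) (elimVec Nat (λ (t : Nat) → λ (χ : Vec Nat t) → Type₀) Nat (λ (a : Nat) → λ (n : Nat) → λ (η : Vec Nat a) → λ (μ : Type₀) → μ) 0 (vnil Nat))))
  ~> vcons Nat 0 0 (vnil ((λ (z : Vec Nat 0) → λ (w : Type₀) → w) (vnil Nat) (elimVec Nat (λ (c : Nat) → λ (t : Vec Nat c) → Type₀) Nat (λ (χ : Nat) → λ (a : Nat) → λ (n : Vec Nat χ) → λ (η : Type₀) → η) 0 (vnil Nat))))
  ~> vcons Nat 0 0 (vnil ((λ (z : Type₀) → z) (elimVec Nat (λ (w : Nat) → λ (c : Vec Nat w) → Type₀) Nat (λ (t : Nat) → λ (χ : Nat) → λ (a : Vec Nat t) → λ (n : Type₀) → n) 0 (vnil Nat))))
  ~> vcons Nat 0 0 (vnil (elimVec Nat (λ (z : Nat) → λ (w : Vec Nat z) → Type₀) Nat (λ (c : Nat) → λ (t : Nat) → λ (χ : Vec Nat c) → λ (a : Type₀) → a) 0 (vnil Nat)))
  ~> vcons Nat 0 0 (vnil Nat)
the term's type:
  Vec Nat 1


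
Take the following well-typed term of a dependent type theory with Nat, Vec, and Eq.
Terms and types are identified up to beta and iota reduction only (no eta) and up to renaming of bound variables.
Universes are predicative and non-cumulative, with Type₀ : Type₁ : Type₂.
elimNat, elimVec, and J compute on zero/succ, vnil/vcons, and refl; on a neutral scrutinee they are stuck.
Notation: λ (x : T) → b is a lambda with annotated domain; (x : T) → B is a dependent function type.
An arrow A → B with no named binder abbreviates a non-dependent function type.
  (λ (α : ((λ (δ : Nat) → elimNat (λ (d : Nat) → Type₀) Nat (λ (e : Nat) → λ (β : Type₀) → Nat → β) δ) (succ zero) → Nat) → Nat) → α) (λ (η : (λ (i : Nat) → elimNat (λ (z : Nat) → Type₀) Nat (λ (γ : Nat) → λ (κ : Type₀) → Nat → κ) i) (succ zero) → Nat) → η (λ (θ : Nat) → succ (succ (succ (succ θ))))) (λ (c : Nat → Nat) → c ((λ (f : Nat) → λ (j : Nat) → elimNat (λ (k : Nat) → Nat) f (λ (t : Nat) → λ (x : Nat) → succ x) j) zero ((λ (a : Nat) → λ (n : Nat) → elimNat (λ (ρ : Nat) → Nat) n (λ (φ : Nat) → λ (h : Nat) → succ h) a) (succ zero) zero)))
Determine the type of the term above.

type:
  Nat


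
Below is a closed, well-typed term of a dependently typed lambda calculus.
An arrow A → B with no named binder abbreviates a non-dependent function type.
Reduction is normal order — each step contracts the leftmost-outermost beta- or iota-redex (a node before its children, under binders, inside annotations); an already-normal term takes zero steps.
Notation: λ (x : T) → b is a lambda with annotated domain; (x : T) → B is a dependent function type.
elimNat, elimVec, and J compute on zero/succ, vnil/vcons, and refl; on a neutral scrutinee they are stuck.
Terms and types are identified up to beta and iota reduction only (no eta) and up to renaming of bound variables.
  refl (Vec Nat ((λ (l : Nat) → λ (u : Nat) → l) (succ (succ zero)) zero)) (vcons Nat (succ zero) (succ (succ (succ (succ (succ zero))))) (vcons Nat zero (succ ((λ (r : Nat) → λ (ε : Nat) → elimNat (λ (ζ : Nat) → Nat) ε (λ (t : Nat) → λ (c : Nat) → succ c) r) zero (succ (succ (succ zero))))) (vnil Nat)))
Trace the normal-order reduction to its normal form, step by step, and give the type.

reduction (normal order):
  refl (Vec Nat ((λ (l : Nat) → λ (u : Nat) → l) (succ (succ zero)) zero)) (vcons Nat (succ zero) (succ (succ (succ (succ (succ zero))))) (vcons Nat zero (succ ((λ (r : Nat) → λ (ε : Nat) → elimNat (λ (ζ : Nat) → Nat) ε (λ (t : Nat) → λ (c : Nat) → succ c) r) zero (succ (succ (succ zero))))) (vnil Nat)))
  ~> refl (Vec Nat ((λ (l : Nat) → succ (succ zero)) zero)) (vcons Nat (succ zero) (succ (succ (succ (succ (succ zero))))) (vcons Nat zero (succ ((λ (u : Nat) → λ (r : Nat) → elimNat (λ (ε : Nat) → Nat) r (λ (ζ : Nat) → λ (t : Nat) → succ t) u) zero (succ (succ (succ zero))))) (vnil Nat)))
  ~> refl (Vec Nat (succ (succ zero))) (vcons Nat (succ zero) (succ (succ (succ (succ (succ zero))))) (vcons Nat zero (succ ((λ (l : Nat) → λ (u : Nat) → elimNat (λ (r : Nat) → Nat) u (λ (ε : Nat) → λ (ζ : Nat) → succ ζ) l) zero (succ (succ (succ zero))))) (vnil Nat)))
  ~> refl (Vec Nat (succ (succ zero))) (vcons Nat (succ zero) (succ (succ (succ (succ (succ zero))))) (vcons Nat zero (succ ((λ (l : Nat) → elimNat (λ (u : Nat) → Nat) l (λ (r : Nat) → λ (ε : Nat) → succ ε) zero) (succ (succ (succ zero))))) (vnil Nat)))
  ~> refl (Vec Nat (succ (succ zero))) (vcons Nat (succ zero) (succ (succ (succ (succ (succ zero))))) (vcons Nat zero (succ (elimNat (λ (l : Nat) → Nat) (succ (succ (succ zero))) (λ (u : Nat) → λ (r : Nat) → succ r) zero)) (vnil Nat)))
  ~> refl (Vec Nat (succ (succ zero))) (vcons Nat (succ zero) (succ (succ (succ (succ (succ zero))))) (vcons Nat zero (succ (succ (succ (succ zero)))) (vnil Nat)))
the term's type:
  Eq (Vec Nat (succ (succ zero))) (vcons Nat (succ zero) (succ (succ (succ (succ (succ zero))))) (vcons Nat zero (succ (succ (succ (succ zero)))) (vnil Nat))) (vcons Nat (succ zero) (succ (succ (succ (succ (succ zero))))) (vcons Nat zero (succ (succ (succ (succ zero)))) (vnil Nat)))


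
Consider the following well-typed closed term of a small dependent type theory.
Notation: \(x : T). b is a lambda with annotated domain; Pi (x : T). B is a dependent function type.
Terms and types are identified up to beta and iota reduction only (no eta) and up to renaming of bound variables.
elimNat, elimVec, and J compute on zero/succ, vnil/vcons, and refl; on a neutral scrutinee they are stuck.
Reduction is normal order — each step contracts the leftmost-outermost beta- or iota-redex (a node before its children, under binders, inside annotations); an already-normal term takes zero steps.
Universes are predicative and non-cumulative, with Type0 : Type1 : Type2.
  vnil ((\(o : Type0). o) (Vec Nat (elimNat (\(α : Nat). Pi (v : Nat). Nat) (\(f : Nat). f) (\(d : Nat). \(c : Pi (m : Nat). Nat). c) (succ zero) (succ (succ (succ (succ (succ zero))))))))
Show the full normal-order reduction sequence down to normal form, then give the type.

normal-order reduction sequence:
  vnil ((\(o : Type0). o) (Vec Nat (elimNat (\(α : Nat). Pi (v : Nat). Nat) (\(f : Nat). f) (\(d : Nat). \(c : Pi (m : Nat). Nat). c) (succ zero) (succ (succ (succ (succ (succ zero))))))))
  ~> vnil (Vec Nat (elimNat (\(o : Nat). Pi (α : Nat). Nat) (\(v : Nat). v) (\(f : Nat). \(d : Pi (c : Nat). Nat). d) (succ zero) (succ (succ (succ (succ (succ zero)))))))
  ~> vnil (Vec Nat ((\(o : Nat). \(α : Pi (v : Nat). Nat). α) zero (elimNat (\(f : Nat). Pi (d : Nat). Nat) (\(c : Nat). c) (\(m : Nat). \(e : Pi (χ : Nat). Nat). e) zero) (succ (succ (succ (succ (succ zero)))))))
  ~> vnil (Vec Nat ((\(o : Pi (α : Nat). Nat). o) (elimNat (\(v : Nat). Pi (f : Nat). Nat) (\(d : Nat). d) (\(c : Nat). \(m : Pi (e : Nat). Nat). m) zero) (succ (succ (succ (succ (succ zero)))))))
  ~> vnil (Vec Nat (elimNat (\(o : Nat). Pi (α : Nat). Nat) (\(v : Nat). v) (\(f : Nat). \(d : Pi (c : Nat). Nat). d) zero (succ (succ (succ (succ (succ zero)))))))
  ~> vnil (Vec Nat ((\(o : Nat). o) (succ (succ (succ (succ (succ zero)))))))
  ~> vnil (Vec Nat (succ (succ (succ (succ (succ zero))))))
inferred type:
  Vec (Vec Nat (succ (succ (succ (succ (succ zero)))))) zero


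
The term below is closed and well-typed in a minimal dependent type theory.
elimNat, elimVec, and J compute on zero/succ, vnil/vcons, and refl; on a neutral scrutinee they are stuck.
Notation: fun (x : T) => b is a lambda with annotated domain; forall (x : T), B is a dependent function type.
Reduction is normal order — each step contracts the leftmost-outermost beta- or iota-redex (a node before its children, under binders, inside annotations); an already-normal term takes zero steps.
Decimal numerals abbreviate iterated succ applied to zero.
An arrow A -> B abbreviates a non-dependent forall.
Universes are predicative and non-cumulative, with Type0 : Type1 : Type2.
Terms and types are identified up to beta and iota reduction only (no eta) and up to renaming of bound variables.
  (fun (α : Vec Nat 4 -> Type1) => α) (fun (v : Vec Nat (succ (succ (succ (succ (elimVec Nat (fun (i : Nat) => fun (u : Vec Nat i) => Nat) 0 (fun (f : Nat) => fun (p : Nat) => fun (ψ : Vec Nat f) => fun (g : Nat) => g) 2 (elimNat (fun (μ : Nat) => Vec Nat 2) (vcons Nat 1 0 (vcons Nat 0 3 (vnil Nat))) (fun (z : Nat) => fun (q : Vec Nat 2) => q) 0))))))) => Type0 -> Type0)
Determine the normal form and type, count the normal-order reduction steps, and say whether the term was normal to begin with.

resulting normal form:
  fun (α : Vec Nat 4) => Type0 -> Type0
type:
  Vec Nat 4 -> Type1
reduction steps (normal order): 13
started in normal form: no
first redex: a beta-redex


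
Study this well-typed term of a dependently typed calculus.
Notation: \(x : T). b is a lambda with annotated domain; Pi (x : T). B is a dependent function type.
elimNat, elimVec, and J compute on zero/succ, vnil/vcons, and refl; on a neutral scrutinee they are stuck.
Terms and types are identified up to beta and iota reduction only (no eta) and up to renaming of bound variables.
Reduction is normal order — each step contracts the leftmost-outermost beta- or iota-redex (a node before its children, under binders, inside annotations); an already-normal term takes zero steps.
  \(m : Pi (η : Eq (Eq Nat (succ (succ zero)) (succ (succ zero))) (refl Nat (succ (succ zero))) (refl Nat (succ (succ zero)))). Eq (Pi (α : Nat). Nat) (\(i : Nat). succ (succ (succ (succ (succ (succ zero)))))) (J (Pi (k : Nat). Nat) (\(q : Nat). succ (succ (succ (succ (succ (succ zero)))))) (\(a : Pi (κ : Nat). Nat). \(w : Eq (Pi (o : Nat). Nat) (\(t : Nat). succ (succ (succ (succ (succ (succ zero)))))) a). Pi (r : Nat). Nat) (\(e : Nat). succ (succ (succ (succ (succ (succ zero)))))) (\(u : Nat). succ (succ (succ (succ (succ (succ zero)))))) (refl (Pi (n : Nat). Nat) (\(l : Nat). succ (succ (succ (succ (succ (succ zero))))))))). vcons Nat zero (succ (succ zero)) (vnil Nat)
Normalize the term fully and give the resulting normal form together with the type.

normal form:
  \(m : Pi (η : Eq (Eq Nat (succ (succ zero)) (succ (succ zero))) (refl Nat (succ (succ zero))) (refl Nat (succ (succ zero)))). Eq (Pi (α : Nat). Nat) (\(i : Nat). succ (succ (succ (succ (succ (succ zero)))))) (\(k : Nat). succ (succ (succ (succ (succ (succ zero))))))). vcons Nat zero (succ (succ zero)) (vnil Nat)
inferred type:
  Pi (m : Pi (η : Eq (Eq Nat (succ (succ zero)) (succ (succ zero))) (refl Nat (succ (succ zero))) (refl Nat (succ (succ zero)))). Eq (Pi (α : Nat). Nat) (\(i : Nat). succ (succ (succ (succ (succ (succ zero)))))) (\(k : Nat). succ (succ (succ (succ (succ (succ zero))))))). Vec Nat (succ zero)


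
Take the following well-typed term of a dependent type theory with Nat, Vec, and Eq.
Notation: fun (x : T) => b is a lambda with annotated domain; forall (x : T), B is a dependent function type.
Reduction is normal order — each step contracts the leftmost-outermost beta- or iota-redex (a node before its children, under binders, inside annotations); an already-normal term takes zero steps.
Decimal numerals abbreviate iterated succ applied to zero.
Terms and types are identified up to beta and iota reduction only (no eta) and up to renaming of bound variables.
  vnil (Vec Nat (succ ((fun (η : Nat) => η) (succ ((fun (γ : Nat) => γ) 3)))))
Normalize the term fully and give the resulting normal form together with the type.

resulting normal form:
  vnil (Vec Nat 5)
the term's type:
  Vec (Vec Nat 5) 0
observation: reduction starts at a beta-redex, and 2 normal-order steps reach the normal form.


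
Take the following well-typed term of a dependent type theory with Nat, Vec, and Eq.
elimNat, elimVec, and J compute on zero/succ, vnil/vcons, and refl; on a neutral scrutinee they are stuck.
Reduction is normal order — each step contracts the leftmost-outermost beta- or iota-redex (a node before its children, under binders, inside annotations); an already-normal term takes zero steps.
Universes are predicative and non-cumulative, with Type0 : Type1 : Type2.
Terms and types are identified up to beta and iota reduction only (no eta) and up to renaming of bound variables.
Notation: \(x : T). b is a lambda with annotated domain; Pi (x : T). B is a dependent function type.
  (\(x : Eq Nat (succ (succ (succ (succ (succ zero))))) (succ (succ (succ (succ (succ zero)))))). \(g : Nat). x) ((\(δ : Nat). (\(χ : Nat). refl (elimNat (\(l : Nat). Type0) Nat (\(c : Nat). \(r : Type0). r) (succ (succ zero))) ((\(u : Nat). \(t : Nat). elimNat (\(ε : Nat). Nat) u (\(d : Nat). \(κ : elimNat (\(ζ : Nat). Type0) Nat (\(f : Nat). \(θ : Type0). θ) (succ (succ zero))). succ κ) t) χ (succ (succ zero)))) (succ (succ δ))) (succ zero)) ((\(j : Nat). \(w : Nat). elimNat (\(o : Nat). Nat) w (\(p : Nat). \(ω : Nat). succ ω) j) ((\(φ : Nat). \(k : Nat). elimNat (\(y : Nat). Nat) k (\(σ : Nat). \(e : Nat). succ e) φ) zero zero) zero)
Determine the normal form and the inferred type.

normal form:
  refl Nat (succ (succ (succ (succ (succ zero)))))
type:
  Eq Nat (succ (succ (succ (succ (succ zero))))) (succ (succ (succ (succ (succ zero)))))


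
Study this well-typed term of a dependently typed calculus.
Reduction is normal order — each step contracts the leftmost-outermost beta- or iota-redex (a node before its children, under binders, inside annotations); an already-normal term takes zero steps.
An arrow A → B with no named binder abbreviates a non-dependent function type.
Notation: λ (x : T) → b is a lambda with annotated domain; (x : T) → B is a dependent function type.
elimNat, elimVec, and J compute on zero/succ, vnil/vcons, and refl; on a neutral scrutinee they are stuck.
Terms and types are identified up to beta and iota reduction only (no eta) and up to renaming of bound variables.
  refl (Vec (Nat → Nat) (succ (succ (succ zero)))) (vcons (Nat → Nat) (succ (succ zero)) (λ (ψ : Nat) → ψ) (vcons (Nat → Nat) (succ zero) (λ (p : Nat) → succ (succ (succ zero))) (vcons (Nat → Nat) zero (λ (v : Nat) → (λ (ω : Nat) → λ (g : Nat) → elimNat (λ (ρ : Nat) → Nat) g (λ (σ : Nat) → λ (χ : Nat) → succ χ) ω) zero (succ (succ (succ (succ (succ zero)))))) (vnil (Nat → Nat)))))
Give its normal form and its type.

resulting normal form:
  refl (Vec (Nat → Nat) (succ (succ (succ zero)))) (vcons (Nat → Nat) (succ (succ zero)) (λ (ψ : Nat) → ψ) (vcons (Nat → Nat) (succ zero) (λ (p : Nat) → succ (succ (succ zero))) (vcons (Nat → Nat) zero (λ (v : Nat) → succ (succ (succ (succ (succ zero))))) (vnil (Nat → Nat)))))
inferred type:
  Eq (Vec (Nat → Nat) (succ (succ (succ zero)))) (vcons (Nat → Nat) (succ (succ zero)) (λ (ψ : Nat) → ψ) (vcons (Nat → Nat) (succ zero) (λ (p : Nat) → succ (succ (succ zero))) (vcons (Nat → Nat) zero (λ (v : Nat) → succ (succ (succ (succ (succ zero))))) (vnil (Nat → Nat))))) (vcons (Nat → Nat) (succ (succ zero)) (λ (ω : Nat) → ω) (vcons (Nat → Nat) (succ zero) (λ (g : Nat) → succ (succ (succ zero))) (vcons (Nat → Nat) zero (λ (ρ : Nat) → succ (succ (succ (succ (succ zero))))) (vnil (Nat → Nat)))))
observation: contracting a beta-redex first, the term normalizes in 3 steps.
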